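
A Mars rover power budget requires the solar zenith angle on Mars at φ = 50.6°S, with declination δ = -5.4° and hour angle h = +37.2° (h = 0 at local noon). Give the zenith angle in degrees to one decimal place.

cos θ_z = sin φ sin δ + cos φ cos δ cos h = 0.072721 + 0.503338 = 0.576059.
θ_z = arccos(0.576059) = 54.8°.

θ_z = 54.8°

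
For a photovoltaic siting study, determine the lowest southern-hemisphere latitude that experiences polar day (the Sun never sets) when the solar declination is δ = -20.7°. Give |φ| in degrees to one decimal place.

Polar day requires cos H₀ = −tan φ tan δ ≤ −1, i.e. tan φ tan δ ≥ 1.
The boundary is |tan φ| · |tan δ| = 1, so |φ| = 90° − |δ| = 90° − 20.7° = 69.3° in the southern hemisphere.

|φ| = 69.3°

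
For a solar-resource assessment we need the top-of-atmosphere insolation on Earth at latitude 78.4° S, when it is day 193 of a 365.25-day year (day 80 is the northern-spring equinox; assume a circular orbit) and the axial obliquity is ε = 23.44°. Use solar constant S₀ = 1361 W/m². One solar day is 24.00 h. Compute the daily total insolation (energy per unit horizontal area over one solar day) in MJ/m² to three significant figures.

Solar longitude: λ_s = 360° × (193 − 80)/365.25 = 111.376°.
sin δ = sin 23.44° × sin 111.376° = 0.37042, so δ = +21.742°.
cos H₀ = −tan(-78.4°) tan(+21.742°) = 1.9428 ≥ 1 ⇒ polar night, H₀ = 0 and Q̄ = 0.
Daily total = Q̄ × 24.00 h × 3600 s/h = 0.00 MJ/m².

0.00 MJ/m²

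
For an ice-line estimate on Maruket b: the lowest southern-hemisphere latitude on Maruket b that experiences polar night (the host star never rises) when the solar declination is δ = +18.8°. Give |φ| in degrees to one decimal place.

|φ| = 71.2°

Polar night requires cos H₀ = −tan φ tan δ ≥ 1, i.e. tan φ tan δ ≤ −1.
The boundary is |tan φ| · |tan δ| = 1, so |φ| = 90° − |δ| = 90° − 18.8° = 71.2° in the southern hemisphere.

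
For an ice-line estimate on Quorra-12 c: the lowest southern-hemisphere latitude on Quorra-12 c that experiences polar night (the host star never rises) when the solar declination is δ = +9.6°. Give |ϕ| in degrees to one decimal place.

|ϕ| = 80.4°

Polar night requires cos h₀ = −tan ϕ tan δ ≥ 1, i.e. tan ϕ tan δ ≤ −1.
The boundary is |tan ϕ| · |tan δ| = 1, so |ϕ| = 90° − |δ| = 90° − 9.6° = 80.4° in the southern hemisphere.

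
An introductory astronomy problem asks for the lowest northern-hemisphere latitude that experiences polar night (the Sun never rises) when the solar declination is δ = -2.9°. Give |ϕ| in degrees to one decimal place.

|ϕ| = 87.1°

Polar night requires cos h₀ = −tan ϕ tan δ ≥ 1, i.e. tan ϕ tan δ ≤ −1.
The boundary is |tan ϕ| · |tan δ| = 1, so |ϕ| = 90° − |δ| = 90° − 2.9° = 87.1° in the northern hemisphere.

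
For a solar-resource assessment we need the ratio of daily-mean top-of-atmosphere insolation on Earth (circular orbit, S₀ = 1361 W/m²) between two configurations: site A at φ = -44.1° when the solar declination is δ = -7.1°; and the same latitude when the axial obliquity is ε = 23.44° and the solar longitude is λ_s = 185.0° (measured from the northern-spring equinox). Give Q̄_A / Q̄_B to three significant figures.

Q̄_A / Q̄_B ≈ 1.13

— Configuration A (φ=-44.1°):
cos H₀ = −tan(-44.1°) tan(-7.100°) = -0.1207, H₀ = 1.6918 rad.
Bracket: H₀ sin φ sin δ + cos φ cos δ sin H₀ = 1.6918×-0.69591×-0.12360 + 0.71813×0.99233×0.99269 = 0.145519 + 0.707413 = 0.852932.
Q̄ = (S₀/π) × [bracket] = (1361/π) × 0.852932 = 369.51 W/m².
— Configuration B (φ=-44.1°):
Solar declination: sin δ = sin ε · sin λ_s = sin 23.44° × sin 185.0° = -0.03467, so δ = -1.987°.
cos H₀ = −tan(-44.1°) tan(-1.987°) = -0.0336, H₀ = 1.6044 rad.
Bracket: H₀ sin φ sin δ + cos φ cos δ sin H₀ = 1.6044×-0.69591×-0.03467 + 0.71813×0.99940×0.99943 = 0.038710 + 0.717290 = 0.756000.
Q̄ = (S₀/π) × [bracket] = (1361/π) × 0.756000 = 327.51 W/m².
Ratio Q̄_A / Q̄_B = 369.51 / 327.51 = 1.128.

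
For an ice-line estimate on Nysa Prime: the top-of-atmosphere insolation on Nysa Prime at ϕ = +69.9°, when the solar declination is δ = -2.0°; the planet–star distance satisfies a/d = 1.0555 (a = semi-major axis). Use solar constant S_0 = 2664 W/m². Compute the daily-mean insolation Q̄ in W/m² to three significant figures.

cos h₀ = −tan(+69.9°) tan(-2.000°) = 0.0954, h₀ = 1.4752 rad.
Bracket: h₀ sin ϕ sin δ + cos ϕ cos δ sin h₀ = 1.4752×0.93909×-0.03490 + 0.34366×0.99939×0.99544 = -0.048349 + 0.341884 = 0.293535.
Inverse-square distance factor (a/d)² = 1.0555² = 1.114080.
Q̄ = (S_0/π) × 1.114080 × [bracket] = (2664/π) × 1.114080 × 0.293535 = 277.3 W/m².

Q̄ ≈ 277 W/m²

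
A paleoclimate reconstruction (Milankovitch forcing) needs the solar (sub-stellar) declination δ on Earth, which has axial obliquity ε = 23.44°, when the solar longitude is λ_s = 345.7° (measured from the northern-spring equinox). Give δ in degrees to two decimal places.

δ = -5.64°

sin δ = sin ε · sin λ_s = sin 23.44° × sin 345.7° = -0.098253.
δ = arcsin(-0.098253) = -5.64°.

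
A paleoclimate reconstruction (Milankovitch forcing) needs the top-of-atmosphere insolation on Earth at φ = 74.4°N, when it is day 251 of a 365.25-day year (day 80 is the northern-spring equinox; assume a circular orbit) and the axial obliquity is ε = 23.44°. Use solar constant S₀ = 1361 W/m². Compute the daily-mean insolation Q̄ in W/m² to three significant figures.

Solar longitude: λ_s = 360° × (251 − 80)/365.25 = 168.542°.
sin δ = sin 23.44° × sin 168.542° = 0.07902, so δ = +4.532°.
cos H₀ = −tan(+74.4°) tan(+4.532°) = -0.2839, H₀ = 1.8587 rad.
Bracket: H₀ sin φ sin δ + cos φ cos δ sin H₀ = 1.8587×0.96316×0.07902 + 0.26892×0.99687×0.95885 = 0.141464 + 0.257047 = 0.398511.
Q̄ = (S₀/π) × [bracket] = (1361/π) × 0.398511 = 172.6 W/m².

Q̄ ≈ 173 W/m²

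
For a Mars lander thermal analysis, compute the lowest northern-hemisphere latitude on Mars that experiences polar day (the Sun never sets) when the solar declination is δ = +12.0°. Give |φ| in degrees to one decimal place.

|φ| = 78.0°

Polar day requires cos H₀ = −tan φ tan δ ≤ −1, i.e. tan φ tan δ ≥ 1.
The boundary is |tan φ| · |tan δ| = 1, so |φ| = 90° − |δ| = 90° − 12.0° = 78.0° in the northern hemisphere.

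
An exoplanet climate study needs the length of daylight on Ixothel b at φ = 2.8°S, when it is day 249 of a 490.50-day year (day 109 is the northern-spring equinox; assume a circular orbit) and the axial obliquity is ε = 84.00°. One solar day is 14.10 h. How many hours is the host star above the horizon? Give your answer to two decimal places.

6.17 h

Solar longitude: λ_s = 360° × (249 − 109)/490.50 = 102.752°.
sin δ = sin 84.00° × sin 102.752° = 0.96999, so δ = +75.928°.
cos H₀ = −tan φ · tan δ = −tan(-2.8°) × tan(+75.928°) = 0.1951, so H₀ = 1.3744 rad = 78.75°.
Daylight = 2H₀/(2π) × 14.10 h = (1.3744/π) × 14.10 = 6.17 h.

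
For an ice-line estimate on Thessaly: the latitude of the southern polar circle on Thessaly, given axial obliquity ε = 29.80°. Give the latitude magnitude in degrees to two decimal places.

60.20°

The polar circle is the lowest latitude that experiences at least one full rotation of continuous darkness at the northern-summer solstice; it lies at |φ| = 90° − ε = 90° − 29.80° = 60.20°.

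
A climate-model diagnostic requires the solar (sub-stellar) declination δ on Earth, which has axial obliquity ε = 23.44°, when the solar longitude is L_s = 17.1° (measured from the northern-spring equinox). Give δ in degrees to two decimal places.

δ = +6.72°

sin δ = sin ε · sin L_s = sin 23.44° × sin 17.1° = 0.116966.
δ = arcsin(0.116966) = +6.72°.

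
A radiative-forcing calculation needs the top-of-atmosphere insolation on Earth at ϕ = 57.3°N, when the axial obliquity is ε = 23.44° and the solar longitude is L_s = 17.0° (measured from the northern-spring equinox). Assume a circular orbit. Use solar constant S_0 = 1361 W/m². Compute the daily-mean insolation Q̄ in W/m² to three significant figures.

Q̄ ≈ 303 W/m²

Solar declination: sin δ = sin ε · sin L_s = sin 23.44° × sin 17.0° = 0.11630, so δ = +6.679°.
cos h₀ = −tan(+57.3°) tan(+6.679°) = -0.1824, h₀ = 1.7542 rad.
Bracket: h₀ sin ϕ sin δ + cos ϕ cos δ sin h₀ = 1.7542×0.84151×0.11630 + 0.54024×0.99321×0.98322 = 0.171679 + 0.527568 = 0.699247.
Q̄ = (S_0/π) × [bracket] = (1361/π) × 0.699247 = 302.9 W/m².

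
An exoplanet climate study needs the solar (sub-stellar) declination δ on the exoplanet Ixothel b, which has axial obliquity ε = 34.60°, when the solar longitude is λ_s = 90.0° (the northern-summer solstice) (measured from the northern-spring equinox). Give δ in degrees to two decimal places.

sin δ = sin ε · sin λ_s = sin 34.60° × sin 90.0° = 0.567844.
δ = arcsin(0.567844) = +34.60°.

δ = +34.60°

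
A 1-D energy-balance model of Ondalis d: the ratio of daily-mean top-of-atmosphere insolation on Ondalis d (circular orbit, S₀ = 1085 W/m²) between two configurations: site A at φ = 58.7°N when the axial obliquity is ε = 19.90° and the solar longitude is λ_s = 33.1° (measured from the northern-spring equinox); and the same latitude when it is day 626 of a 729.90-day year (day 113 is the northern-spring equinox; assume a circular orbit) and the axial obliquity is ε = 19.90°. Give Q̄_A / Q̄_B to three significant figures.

— Configuration A (φ=+58.7°):
Solar declination: sin δ = sin ε · sin λ_s = sin 19.90° × sin 33.1° = 0.18588, so δ = +10.713°.
cos H₀ = −tan(+58.7°) tan(+10.713°) = -0.3111, H₀ = 1.8872 rad.
Bracket: H₀ sin φ sin δ + cos φ cos δ sin H₀ = 1.8872×0.85446×0.18588 + 0.51952×0.98257×0.95036 = 0.299738 + 0.485125 = 0.784863.
Q̄ = (S₀/π) × [bracket] = (1085/π) × 0.784863 = 271.07 W/m².
— Configuration B (φ=+58.7°):
Solar longitude: λ_s = 360° × (626 − 113)/729.90 = 253.021°.
sin δ = sin 19.90° × sin 253.021° = -0.32554, so δ = -18.998°.
cos H₀ = −tan(+58.7°) tan(-18.998°) = 0.5663, H₀ = 0.9688 rad.
Bracket: H₀ sin φ sin δ + cos φ cos δ sin H₀ = 0.9688×0.85446×-0.32554 + 0.51952×0.94553×0.82422 = -0.269482 + 0.404875 = 0.135393.
Q̄ = (S₀/π) × [bracket] = (1085/π) × 0.135393 = 46.760 W/m².
Ratio Q̄_A / Q̄_B = 271.07 / 46.760 = 5.797.

Q̄_A / Q̄_B ≈ 5.80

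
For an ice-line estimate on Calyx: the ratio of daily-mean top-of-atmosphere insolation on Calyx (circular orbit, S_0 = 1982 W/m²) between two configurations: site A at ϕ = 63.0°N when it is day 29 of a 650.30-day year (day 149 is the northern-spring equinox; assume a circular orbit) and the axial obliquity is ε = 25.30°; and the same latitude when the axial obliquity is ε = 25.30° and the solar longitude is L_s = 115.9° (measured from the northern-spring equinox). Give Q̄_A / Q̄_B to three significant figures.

— Configuration A (ϕ=+63.0°):
Solar longitude: L_s = 360° × (29 − 149)/650.30 = -66.431°, i.e. -66.431° + 360° = 293.569°.
sin δ = sin 25.30° × sin 293.569° = -0.39171, so δ = -23.061°.
cos h₀ = −tan(+63.0°) tan(-23.061°) = 0.8355, h₀ = 0.5817 rad.
Bracket: h₀ sin ϕ sin δ + cos ϕ cos δ sin h₀ = 0.5817×0.89101×-0.39171 + 0.45399×0.92009×0.54944 = -0.203023 + 0.229507 = 0.026484.
Q̄ = (S_0/π) × [bracket] = (1982/π) × 0.026484 = 16.708 W/m².
— Configuration B (ϕ=+63.0°):
Solar declination: sin δ = sin ε · sin L_s = sin 25.30° × sin 115.9° = 0.38443, so δ = +22.609°.
cos h₀ = −tan(+63.0°) tan(+22.609°) = -0.8173, h₀ = 2.5275 rad.
Bracket: h₀ sin ϕ sin δ + cos ϕ cos δ sin h₀ = 2.5275×0.89101×0.38443 + 0.45399×0.92315×0.57621 = 0.865747 + 0.241490 = 1.107237.
Q̄ = (S_0/π) × [bracket] = (1982/π) × 1.107237 = 698.54 W/m².
Ratio Q̄_A / Q̄_B = 16.708 / 698.54 = 0.02392.

Q̄_A / Q̄_B ≈ 0.0239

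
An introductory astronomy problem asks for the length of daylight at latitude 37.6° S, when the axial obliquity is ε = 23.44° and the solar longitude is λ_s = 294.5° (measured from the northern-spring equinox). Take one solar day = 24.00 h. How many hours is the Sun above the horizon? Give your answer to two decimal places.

Solar declination: sin δ = sin ε · sin λ_s = sin 23.44° × sin 294.5° = -0.36197, so δ = -21.221°.
cos H₀ = −tan φ · tan δ = −tan(-37.6°) × tan(-21.221°) = -0.2990, so H₀ = 1.8745 rad = 107.40°.
Daylight = 2H₀/(2π) × 24.00 h = (1.8745/π) × 24.00 = 14.32 h.

14.32 h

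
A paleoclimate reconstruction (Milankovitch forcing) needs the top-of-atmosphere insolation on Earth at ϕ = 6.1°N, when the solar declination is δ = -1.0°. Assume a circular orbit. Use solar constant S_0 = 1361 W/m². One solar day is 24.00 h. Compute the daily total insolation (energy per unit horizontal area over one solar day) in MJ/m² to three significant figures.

37.1 MJ/m²

cos h₀ = −tan(+6.1°) tan(-1.000°) = 0.0019, h₀ = 1.5689 rad.
Bracket: h₀ sin ϕ sin δ + cos ϕ cos δ sin h₀ = 1.5689×0.10626×-0.01745 + 0.99434×0.99985×1.00000 = -0.002909 + 0.994191 = 0.991282.
Q̄ = (S_0/π) × [bracket] = (1361/π) × 0.991282 = 429.44 W/m².
Daily total = Q̄ × 24.00 h × 3600 s/h = 429.44 × 24.00 × 3600 / 10⁶ = 37.10 MJ/m².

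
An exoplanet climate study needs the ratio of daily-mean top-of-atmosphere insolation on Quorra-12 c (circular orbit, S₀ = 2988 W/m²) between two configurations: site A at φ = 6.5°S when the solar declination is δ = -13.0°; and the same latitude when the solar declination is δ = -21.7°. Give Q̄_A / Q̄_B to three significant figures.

— Configuration A (φ=-6.5°):
cos H₀ = −tan(-6.5°) tan(-13.000°) = -0.0263, H₀ = 1.5971 rad.
Bracket: H₀ sin φ sin δ + cos φ cos δ sin H₀ = 1.5971×-0.11320×-0.22495 + 0.99357×0.97437×0.99965 = 0.040669 + 0.967766 = 1.008435.
Q̄ = (S₀/π) × [bracket] = (2988/π) × 1.008435 = 959.13 W/m².
— Configuration B (φ=-6.5°):
cos H₀ = −tan(-6.5°) tan(-21.700°) = -0.0453, H₀ = 1.6162 rad.
Bracket: H₀ sin φ sin δ + cos φ cos δ sin H₀ = 1.6162×-0.11320×-0.36975 + 0.99357×0.92913×0.99897 = 0.067647 + 0.922205 = 0.989852.
Q̄ = (S₀/π) × [bracket] = (2988/π) × 0.989852 = 941.46 W/m².
Ratio Q̄_A / Q̄_B = 959.13 / 941.46 = 1.019.

Q̄_A / Q̄_B ≈ 1.02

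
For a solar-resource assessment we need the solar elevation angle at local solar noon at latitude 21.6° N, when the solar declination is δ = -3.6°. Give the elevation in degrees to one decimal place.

64.8°

At local noon the hour angle is zero, so the zenith angle equals |φ − δ| = |+21.6° − (-3.600°)| = 25.200°.
Elevation = 90° − 25.200° = 64.8°.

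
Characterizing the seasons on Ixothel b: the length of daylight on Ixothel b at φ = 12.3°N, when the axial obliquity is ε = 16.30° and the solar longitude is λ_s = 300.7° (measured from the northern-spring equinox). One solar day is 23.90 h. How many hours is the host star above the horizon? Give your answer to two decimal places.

Solar declination: sin δ = sin ε · sin λ_s = sin 16.30° × sin 300.7° = -0.24133, so δ = -13.965°.
cos H₀ = −tan φ · tan δ = −tan(+12.3°) × tan(-13.965°) = 0.0542, so H₀ = 1.5165 rad = 86.89°.
Daylight = 2H₀/(2π) × 23.90 h = (1.5165/π) × 23.90 = 11.54 h.

11.54 h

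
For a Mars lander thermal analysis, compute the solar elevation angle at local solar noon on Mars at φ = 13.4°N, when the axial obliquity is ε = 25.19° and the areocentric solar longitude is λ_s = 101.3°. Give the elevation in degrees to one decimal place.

78.7°

sin δ = sin 25.19° × sin 101.3° = 0.41737, so δ = +24.669°.
At local noon the hour angle is zero, so the zenith angle equals |φ − δ| = |+13.4° − (+24.669°)| = 11.269°.
Elevation = 90° − 11.269° = 78.7°.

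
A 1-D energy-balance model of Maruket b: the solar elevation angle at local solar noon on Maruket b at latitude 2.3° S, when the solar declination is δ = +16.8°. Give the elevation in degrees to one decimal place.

70.9°

At local noon the hour angle is zero, so the zenith angle equals |φ − δ| = |-2.3° − (+16.800°)| = 19.100°.
Elevation = 90° − 19.100° = 70.9°.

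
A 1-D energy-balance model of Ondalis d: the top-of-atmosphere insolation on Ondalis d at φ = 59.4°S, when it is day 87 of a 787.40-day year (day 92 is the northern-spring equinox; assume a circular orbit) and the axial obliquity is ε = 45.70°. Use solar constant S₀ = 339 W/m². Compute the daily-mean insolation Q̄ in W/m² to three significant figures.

Solar longitude: λ_s = 360° × (87 − 92)/787.40 = -2.286°, i.e. -2.286° + 360° = 357.714°.
sin δ = sin 45.70° × sin 357.714° = -0.02855, so δ = -1.636°.
cos H₀ = −tan(-59.4°) tan(-1.636°) = -0.0483, H₀ = 1.6191 rad.
Bracket: H₀ sin φ sin δ + cos φ cos δ sin H₀ = 1.6191×-0.86074×-0.02855 + 0.50904×0.99959×0.99883 = 0.039788 + 0.508236 = 0.548024.
Q̄ = (S₀/π) × [bracket] = (339/π) × 0.548024 = 59.14 W/m².

Q̄ ≈ 59.1 W/m²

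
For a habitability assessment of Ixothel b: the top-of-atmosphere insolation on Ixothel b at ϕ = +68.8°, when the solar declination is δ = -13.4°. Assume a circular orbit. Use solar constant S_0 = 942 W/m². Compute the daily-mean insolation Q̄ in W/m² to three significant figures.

cos h₀ = −tan(+68.8°) tan(-13.400°) = 0.6142, h₀ = 0.9094 rad.
Bracket: h₀ sin ϕ sin δ + cos ϕ cos δ sin h₀ = 0.9094×0.93232×-0.23175 + 0.36162×0.97278×0.78915 = -0.196490 + 0.277605 = 0.081115.
Q̄ = (S_0/π) × [bracket] = (942/π) × 0.081115 = 24.32 W/m².

Q̄ ≈ 24.3 W/m²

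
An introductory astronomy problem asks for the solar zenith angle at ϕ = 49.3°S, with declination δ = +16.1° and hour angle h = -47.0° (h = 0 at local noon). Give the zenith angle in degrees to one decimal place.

cos θ_z = sin ϕ sin δ + cos ϕ cos δ cos h = -0.210242 + 0.427287 = 0.217045.
θ_z = arccos(0.217045) = 77.5°.

θ_z = 77.5°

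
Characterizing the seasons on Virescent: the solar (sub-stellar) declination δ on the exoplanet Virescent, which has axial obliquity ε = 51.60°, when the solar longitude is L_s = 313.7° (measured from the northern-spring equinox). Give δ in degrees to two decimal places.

δ = -34.51°

sin δ = sin ε · sin L_s = sin 51.60° × sin 313.7° = -0.566585.
δ = arcsin(-0.566585) = -34.51°.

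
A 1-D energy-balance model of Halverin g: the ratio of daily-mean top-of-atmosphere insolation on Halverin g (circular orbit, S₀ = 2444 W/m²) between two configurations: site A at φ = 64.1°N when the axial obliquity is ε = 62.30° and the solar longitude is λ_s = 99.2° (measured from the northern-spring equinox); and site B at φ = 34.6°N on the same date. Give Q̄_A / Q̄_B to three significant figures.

— Configuration A (φ=+64.1°):
Solar declination: sin δ = sin ε · sin λ_s = sin 62.30° × sin 99.2° = 0.87400, so δ = +60.927°.
cos H₀ = −tan(+64.1°) tan(+60.927°) = -3.7042 ≤ −1 ⇒ polar day, H₀ = π.
Bracket: H₀ sin φ sin δ + cos φ cos δ sin H₀ = 3.1416×0.89956×0.87400 + 0.43680×0.48592×0.00000 = 2.469974 + 0.000000 = 2.469974.
Q̄ = (S₀/π) × [bracket] = (2444/π) × 2.469974 = 1921.5 W/m².
— Configuration B (φ=+34.6°):
cos H₀ = −tan(+34.6°) tan(+60.927°) = -1.2408 ≤ −1 ⇒ polar day, H₀ = π.
Bracket: H₀ sin φ sin δ + cos φ cos δ sin H₀ = 3.1416×0.56784×0.87400 + 0.82314×0.48592×0.00000 = 1.559151 + 0.000000 = 1.559151.
Q̄ = (S₀/π) × [bracket] = (2444/π) × 1.559151 = 1212.9 W/m².
Ratio Q̄_A / Q̄_B = 1921.5 / 1212.9 = 1.584.

Q̄_A / Q̄_B ≈ 1.58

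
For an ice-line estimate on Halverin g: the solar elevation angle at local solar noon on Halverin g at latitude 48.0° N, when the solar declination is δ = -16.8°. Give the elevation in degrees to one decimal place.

At local noon the hour angle is zero, so the zenith angle equals |φ − δ| = |+48.0° − (-16.800°)| = 64.800°.
Elevation = 90° − 64.800° = 25.2°.

25.2°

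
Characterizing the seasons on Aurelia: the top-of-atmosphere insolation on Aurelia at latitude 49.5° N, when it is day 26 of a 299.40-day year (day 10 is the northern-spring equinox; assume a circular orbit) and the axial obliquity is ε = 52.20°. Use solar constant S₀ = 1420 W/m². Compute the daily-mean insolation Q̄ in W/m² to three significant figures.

Q̄ ≈ 438 W/m²

Solar longitude: λ_s = 360° × (26 − 10)/299.40 = 19.238°.
sin δ = sin 52.20° × sin 19.238° = 0.26036, so δ = +15.091°.
cos H₀ = −tan(+49.5°) tan(+15.091°) = -0.3157, H₀ = 1.8920 rad.
Bracket: H₀ sin φ sin δ + cos φ cos δ sin H₀ = 1.8920×0.76041×0.26036 + 0.64945×0.96551×0.94885 = 0.374579 + 0.594977 = 0.969556.
Q̄ = (S₀/π) × [bracket] = (1420/π) × 0.969556 = 438.2 W/m².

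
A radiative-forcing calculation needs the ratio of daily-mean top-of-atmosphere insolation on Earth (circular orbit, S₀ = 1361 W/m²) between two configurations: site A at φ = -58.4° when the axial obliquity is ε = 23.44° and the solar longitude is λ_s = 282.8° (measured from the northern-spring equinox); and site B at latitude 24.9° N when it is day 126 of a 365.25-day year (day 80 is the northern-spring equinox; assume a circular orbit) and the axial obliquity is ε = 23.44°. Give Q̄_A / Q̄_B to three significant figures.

Q̄_A / Q̄_B ≈ 1.05

— Configuration A (φ=-58.4°):
Solar declination: sin δ = sin ε · sin λ_s = sin 23.44° × sin 282.8° = -0.38790, so δ = -22.824°.
cos H₀ = −tan(-58.4°) tan(-22.824°) = -0.6841, H₀ = 2.3242 rad.
Bracket: H₀ sin φ sin δ + cos φ cos δ sin H₀ = 2.3242×-0.85173×-0.38790 + 0.52399×0.92170×0.72940 = 0.767883 + 0.352272 = 1.120155.
Q̄ = (S₀/π) × [bracket] = (1361/π) × 1.120155 = 485.27 W/m².
— Configuration B (φ=+24.9°):
Solar longitude: λ_s = 360° × (126 − 80)/365.25 = 45.339°.
sin δ = sin 23.44° × sin 45.339° = 0.28294, so δ = +16.436°.
cos H₀ = −tan(+24.9°) tan(+16.436°) = -0.1369, H₀ = 1.7082 rad.
Bracket: H₀ sin φ sin δ + cos φ cos δ sin H₀ = 1.7082×0.42104×0.28294 + 0.90704×0.95914×0.99058 = 0.203496 + 0.861783 = 1.065279.
Q̄ = (S₀/π) × [bracket] = (1361/π) × 1.065279 = 461.50 W/m².
Ratio Q̄_A / Q̄_B = 485.27 / 461.50 = 1.052.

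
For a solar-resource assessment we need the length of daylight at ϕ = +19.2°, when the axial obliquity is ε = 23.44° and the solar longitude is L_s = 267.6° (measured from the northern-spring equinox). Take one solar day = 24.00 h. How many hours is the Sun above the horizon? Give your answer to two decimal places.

Solar declination: sin δ = sin ε · sin L_s = sin 23.44° × sin 267.6° = -0.39744, so δ = -23.418°.
cos h₀ = −tan ϕ · tan δ = −tan(+19.2°) × tan(-23.418°) = 0.1508, so h₀ = 1.4194 rad = 81.33°.
Daylight = 2h₀/(2π) × 24.00 h = (1.4194/π) × 24.00 = 10.84 h.

10.84 h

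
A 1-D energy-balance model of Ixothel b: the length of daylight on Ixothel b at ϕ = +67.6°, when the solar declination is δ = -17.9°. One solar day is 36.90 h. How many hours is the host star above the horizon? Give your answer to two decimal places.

7.87 h

cos h₀ = −tan ϕ · tan δ = −tan(+67.6°) × tan(-17.900°) = 0.7836, so h₀ = 0.6703 rad = 38.41°.
Daylight = 2h₀/(2π) × 36.90 h = (0.6703/π) × 36.90 = 7.87 h.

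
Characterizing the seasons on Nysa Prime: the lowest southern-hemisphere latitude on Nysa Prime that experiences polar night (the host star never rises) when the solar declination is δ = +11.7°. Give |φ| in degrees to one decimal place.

|φ| = 78.3°

Polar night requires cos H₀ = −tan φ tan δ ≥ 1, i.e. tan φ tan δ ≤ −1.
The boundary is |tan φ| · |tan δ| = 1, so |φ| = 90° − |δ| = 90° − 11.7° = 78.3° in the southern hemisphere.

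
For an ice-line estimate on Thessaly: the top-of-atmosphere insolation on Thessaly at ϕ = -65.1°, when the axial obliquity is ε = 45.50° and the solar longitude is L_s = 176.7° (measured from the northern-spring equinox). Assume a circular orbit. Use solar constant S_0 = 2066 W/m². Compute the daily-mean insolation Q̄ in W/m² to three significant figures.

Q̄ ≈ 239 W/m²

Solar declination: sin δ = sin ε · sin L_s = sin 45.50° × sin 176.7° = 0.04106, so δ = +2.353°.
cos h₀ = −tan(-65.1°) tan(+2.353°) = 0.0885, h₀ = 1.4822 rad.
Bracket: h₀ sin ϕ sin δ + cos ϕ cos δ sin h₀ = 1.4822×-0.90704×0.04106 + 0.42104×0.99916×0.99607 = -0.055202 + 0.419033 = 0.363831.
Q̄ = (S_0/π) × [bracket] = (2066/π) × 0.363831 = 239.3 W/m².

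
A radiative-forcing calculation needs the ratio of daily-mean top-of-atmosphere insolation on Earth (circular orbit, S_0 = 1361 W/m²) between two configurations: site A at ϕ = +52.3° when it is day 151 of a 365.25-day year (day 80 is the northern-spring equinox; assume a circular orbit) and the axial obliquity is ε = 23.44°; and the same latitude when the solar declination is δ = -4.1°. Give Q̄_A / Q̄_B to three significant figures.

Q̄_A / Q̄_B ≈ 2.12

— Configuration A (ϕ=+52.3°):
Solar longitude: L_s = 360° × (151 − 80)/365.25 = 69.979°.
sin δ = sin 23.44° × sin 69.979° = 0.37375, so δ = +21.947°.
cos h₀ = −tan(+52.3°) tan(+21.947°) = -0.5214, h₀ = 2.1192 rad.
Bracket: h₀ sin ϕ sin δ + cos ϕ cos δ sin h₀ = 2.1192×0.79122×0.37375 + 0.61153×0.92753×0.85334 = 0.626687 + 0.484025 = 1.110712.
Q̄ = (S_0/π) × [bracket] = (1361/π) × 1.110712 = 481.18 W/m².
— Configuration B (ϕ=+52.3°):
cos h₀ = −tan(+52.3°) tan(-4.100°) = 0.0927, h₀ = 1.4779 rad.
Bracket: h₀ sin ϕ sin δ + cos ϕ cos δ sin h₀ = 1.4779×0.79122×-0.07150 + 0.61153×0.99744×0.99569 = -0.083608 + 0.607336 = 0.523728.
Q̄ = (S_0/π) × [bracket] = (1361/π) × 0.523728 = 226.89 W/m².
Ratio Q̄_A / Q̄_B = 481.18 / 226.89 = 2.121.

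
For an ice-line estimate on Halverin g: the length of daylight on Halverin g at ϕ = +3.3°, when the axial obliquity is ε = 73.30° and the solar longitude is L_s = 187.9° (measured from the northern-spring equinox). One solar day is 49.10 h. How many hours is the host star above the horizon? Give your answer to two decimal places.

Solar declination: sin δ = sin ε · sin L_s = sin 73.30° × sin 187.9° = -0.13165, so δ = -7.565°.
cos h₀ = −tan ϕ · tan δ = −tan(+3.3°) × tan(-7.565°) = 0.0077, so h₀ = 1.5631 rad = 89.56°.
Daylight = 2h₀/(2π) × 49.10 h = (1.5631/π) × 49.10 = 24.43 h.

24.43 h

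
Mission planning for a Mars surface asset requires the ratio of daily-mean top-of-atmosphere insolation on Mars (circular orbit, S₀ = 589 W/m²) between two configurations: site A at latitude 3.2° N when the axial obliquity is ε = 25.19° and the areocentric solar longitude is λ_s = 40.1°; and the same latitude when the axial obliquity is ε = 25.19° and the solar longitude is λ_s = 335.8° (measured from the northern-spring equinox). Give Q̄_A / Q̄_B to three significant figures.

— Configuration A (φ=+3.2°):
sin δ = sin 25.19° × sin 40.1° = 0.27415, so δ = +15.912°.
cos H₀ = −tan(+3.2°) tan(+15.912°) = -0.0159, H₀ = 1.5867 rad.
Bracket: H₀ sin φ sin δ + cos φ cos δ sin H₀ = 1.5867×0.05582×0.27415 + 0.99844×0.96169×0.99987 = 0.024281 + 0.960065 = 0.984346.
Q̄ = (S₀/π) × [bracket] = (589/π) × 0.984346 = 184.55 W/m².
— Configuration B (φ=+3.2°):
Solar declination: sin δ = sin ε · sin λ_s = sin 25.19° × sin 335.8° = -0.17447, so δ = -10.048°.
cos H₀ = −tan(+3.2°) tan(-10.048°) = 0.0099, H₀ = 1.5609 rad.
Bracket: H₀ sin φ sin δ + cos φ cos δ sin H₀ = 1.5609×0.05582×-0.17447 + 0.99844×0.98466×0.99995 = -0.015201 + 0.983075 = 0.967874.
Q̄ = (S₀/π) × [bracket] = (589/π) × 0.967874 = 181.46 W/m².
Ratio Q̄_A / Q̄_B = 184.55 / 181.46 = 1.017.

Q̄_A / Q̄_B ≈ 1.02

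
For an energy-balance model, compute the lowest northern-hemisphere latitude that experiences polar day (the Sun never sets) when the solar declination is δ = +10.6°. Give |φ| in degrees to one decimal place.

|φ| = 79.4°

Polar day requires cos H₀ = −tan φ tan δ ≤ −1, i.e. tan φ tan δ ≥ 1.
The boundary is |tan φ| · |tan δ| = 1, so |φ| = 90° − |δ| = 90° − 10.6° = 79.4° in the northern hemisphere.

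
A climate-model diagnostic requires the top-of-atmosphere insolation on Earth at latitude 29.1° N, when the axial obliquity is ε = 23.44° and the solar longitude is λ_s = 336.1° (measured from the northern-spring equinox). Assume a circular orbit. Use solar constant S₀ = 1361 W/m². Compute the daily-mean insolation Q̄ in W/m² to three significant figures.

Q̄ ≈ 322 W/m²

Solar declination: sin δ = sin ε · sin λ_s = sin 23.44° × sin 336.1° = -0.16116, so δ = -9.274°.
cos H₀ = −tan(+29.1°) tan(-9.274°) = 0.0909, H₀ = 1.4798 rad.
Bracket: H₀ sin φ sin δ + cos φ cos δ sin H₀ = 1.4798×0.48634×-0.16116 + 0.87377×0.98693×0.99586 = -0.115985 + 0.858780 = 0.742795.
Q̄ = (S₀/π) × [bracket] = (1361/π) × 0.742795 = 321.8 W/m².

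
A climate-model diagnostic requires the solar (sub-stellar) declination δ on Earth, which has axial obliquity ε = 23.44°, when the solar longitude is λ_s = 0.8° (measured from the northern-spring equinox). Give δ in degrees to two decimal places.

δ = +0.32°

sin δ = sin ε · sin λ_s = sin 23.44° × sin 0.8° = 0.005554.
δ = arcsin(0.005554) = +0.32°.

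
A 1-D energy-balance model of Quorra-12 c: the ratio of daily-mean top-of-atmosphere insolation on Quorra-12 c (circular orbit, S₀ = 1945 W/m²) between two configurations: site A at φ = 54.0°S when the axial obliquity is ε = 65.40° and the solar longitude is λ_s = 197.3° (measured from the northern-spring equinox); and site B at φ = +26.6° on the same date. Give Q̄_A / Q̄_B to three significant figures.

— Configuration A (φ=-54.0°):
Solar declination: sin δ = sin ε · sin λ_s = sin 65.40° × sin 197.3° = -0.27038, so δ = -15.687°.
cos H₀ = −tan(-54.0°) tan(-15.687°) = -0.3865, H₀ = 1.9677 rad.
Bracket: H₀ sin φ sin δ + cos φ cos δ sin H₀ = 1.9677×-0.80902×-0.27038 + 0.58779×0.96275×0.92227 = 0.430420 + 0.521908 = 0.952328.
Q̄ = (S₀/π) × [bracket] = (1945/π) × 0.952328 = 589.60 W/m².
— Configuration B (φ=+26.6°):
cos H₀ = −tan(+26.6°) tan(-15.687°) = 0.1406, H₀ = 1.4297 rad.
Bracket: H₀ sin φ sin δ + cos φ cos δ sin H₀ = 1.4297×0.44776×-0.27038 + 0.89415×0.96275×0.99006 = -0.173087 + 0.852286 = 0.679199.
Q̄ = (S₀/π) × [bracket] = (1945/π) × 0.679199 = 420.50 W/m².
Ratio Q̄_A / Q̄_B = 589.60 / 420.50 = 1.402.

Q̄_A / Q̄_B ≈ 1.40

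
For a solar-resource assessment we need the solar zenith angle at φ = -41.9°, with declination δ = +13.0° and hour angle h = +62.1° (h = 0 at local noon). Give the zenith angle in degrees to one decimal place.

cos θ_z = sin φ sin δ + cos φ cos δ cos h = -0.150230 + 0.339359 = 0.189129.
θ_z = arccos(0.189129) = 79.1°.

θ_z = 79.1°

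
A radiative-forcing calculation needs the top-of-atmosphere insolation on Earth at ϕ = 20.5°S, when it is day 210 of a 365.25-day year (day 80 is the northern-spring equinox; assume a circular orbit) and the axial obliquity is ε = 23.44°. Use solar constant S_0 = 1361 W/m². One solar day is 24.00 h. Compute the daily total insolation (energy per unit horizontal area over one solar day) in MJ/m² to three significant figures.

Solar longitude: L_s = 360° × (210 − 80)/365.25 = 128.131°.
sin δ = sin 23.44° × sin 128.131° = 0.31290, so δ = +18.234°.
cos h₀ = −tan(-20.5°) tan(+18.234°) = 0.1232, h₀ = 1.4473 rad.
Bracket: h₀ sin ϕ sin δ + cos ϕ cos δ sin h₀ = 1.4473×-0.35021×0.31290 + 0.93667×0.94979×0.99239 = -0.158596 + 0.882870 = 0.724274.
Q̄ = (S_0/π) × [bracket] = (1361/π) × 0.724274 = 313.77 W/m².
Daily total = Q̄ × 24.00 h × 3600 s/h = 313.77 × 24.00 × 3600 / 10⁶ = 27.11 MJ/m².

27.1 MJ/m²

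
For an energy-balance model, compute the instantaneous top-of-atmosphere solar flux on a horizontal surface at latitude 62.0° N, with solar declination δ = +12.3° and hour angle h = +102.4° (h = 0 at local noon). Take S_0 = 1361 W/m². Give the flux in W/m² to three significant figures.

122 W/m²

cos θ_z = sin ϕ sin δ + cos ϕ cos δ cos h = 0.188095 + -0.098498 = 0.089597.
Flux = S_0 · cos θ_z = 1361 × 0.089597 = 121.9 W/m².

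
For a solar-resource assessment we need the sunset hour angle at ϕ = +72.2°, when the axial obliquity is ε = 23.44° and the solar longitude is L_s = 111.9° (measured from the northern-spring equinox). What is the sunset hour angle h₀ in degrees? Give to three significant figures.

Solar declination: sin δ = sin ε · sin L_s = sin 23.44° × sin 111.9° = 0.36908, so δ = +21.659°.
Sunrise equation: cos h₀ = −tan ϕ · tan δ = -1.2369 ≤ −1, so the Sun never sets (polar day) and h₀ = π.

h₀ = 180°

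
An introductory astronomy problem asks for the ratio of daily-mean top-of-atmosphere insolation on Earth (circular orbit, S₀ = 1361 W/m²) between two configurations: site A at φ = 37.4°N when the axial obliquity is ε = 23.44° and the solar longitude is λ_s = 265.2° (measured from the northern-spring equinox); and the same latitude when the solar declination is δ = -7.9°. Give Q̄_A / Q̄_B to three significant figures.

Q̄_A / Q̄_B ≈ 0.593

— Configuration A (φ=+37.4°):
Solar declination: sin δ = sin ε · sin λ_s = sin 23.44° × sin 265.2° = -0.39639, so δ = -23.353°.
cos H₀ = −tan(+37.4°) tan(-23.353°) = 0.3301, H₀ = 1.2344 rad.
Bracket: H₀ sin φ sin δ + cos φ cos δ sin H₀ = 1.2344×0.60738×-0.39639 + 0.79441×0.91808×0.94394 = -0.297193 + 0.688446 = 0.391253.
Q̄ = (S₀/π) × [bracket] = (1361/π) × 0.391253 = 169.50 W/m².
— Configuration B (φ=+37.4°):
cos H₀ = −tan(+37.4°) tan(-7.900°) = 0.1061, H₀ = 1.4645 rad.
Bracket: H₀ sin φ sin δ + cos φ cos δ sin H₀ = 1.4645×0.60738×-0.13744 + 0.79441×0.99051×0.99436 = -0.122254 + 0.782433 = 0.660179.
Q̄ = (S₀/π) × [bracket] = (1361/π) × 0.660179 = 286.00 W/m².
Ratio Q̄_A / Q̄_B = 169.50 / 286.00 = 0.5927.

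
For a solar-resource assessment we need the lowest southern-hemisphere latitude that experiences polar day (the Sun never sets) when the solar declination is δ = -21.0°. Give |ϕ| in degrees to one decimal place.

Polar day requires cos h₀ = −tan ϕ tan δ ≤ −1, i.e. tan ϕ tan δ ≥ 1.
The boundary is |tan ϕ| · |tan δ| = 1, so |ϕ| = 90° − |δ| = 90° − 21.0° = 69.0° in the southern hemisphere.

|ϕ| = 69.0°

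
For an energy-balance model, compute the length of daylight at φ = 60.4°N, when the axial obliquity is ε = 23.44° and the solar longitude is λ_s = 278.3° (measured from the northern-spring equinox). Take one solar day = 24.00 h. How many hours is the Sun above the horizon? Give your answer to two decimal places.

Solar declination: sin δ = sin ε · sin λ_s = sin 23.44° × sin 278.3° = -0.39362, so δ = -23.180°.
cos H₀ = −tan φ · tan δ = −tan(+60.4°) × tan(-23.180°) = 0.7537, so H₀ = 0.7170 rad = 41.08°.
Daylight = 2H₀/(2π) × 24.00 h = (0.7170/π) × 24.00 = 5.48 h.

5.48 h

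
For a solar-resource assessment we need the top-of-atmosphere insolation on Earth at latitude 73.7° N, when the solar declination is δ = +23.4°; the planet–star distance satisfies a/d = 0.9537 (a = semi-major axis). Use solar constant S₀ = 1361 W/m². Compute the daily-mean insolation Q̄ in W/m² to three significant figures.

Q̄ ≈ 472 W/m²

cos H₀ = −tan(+73.7°) tan(+23.400°) = -1.4799 ≤ −1 ⇒ polar day, H₀ = π.
Bracket: H₀ sin φ sin δ + cos φ cos δ sin H₀ = 3.1416×0.95981×0.39715 + 0.28067×0.91775×0.00000 = 1.197542 + 0.000000 = 1.197542.
Inverse-square distance factor (a/d)² = 0.9537² = 0.909544.
Q̄ = (S₀/π) × 0.909544 × [bracket] = (1361/π) × 0.909544 × 1.197542 = 471.9 W/m².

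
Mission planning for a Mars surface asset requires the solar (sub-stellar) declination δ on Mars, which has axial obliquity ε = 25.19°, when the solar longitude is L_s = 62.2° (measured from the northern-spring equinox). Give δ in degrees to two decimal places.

sin δ = sin ε · sin L_s = sin 25.19° × sin 62.2° = 0.376497.
δ = arcsin(0.376497) = +22.12°.

δ = +22.12°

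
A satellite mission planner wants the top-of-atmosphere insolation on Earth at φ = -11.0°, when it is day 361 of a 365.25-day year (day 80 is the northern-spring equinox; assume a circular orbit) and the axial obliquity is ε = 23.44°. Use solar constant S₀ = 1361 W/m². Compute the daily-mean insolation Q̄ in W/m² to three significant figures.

Q̄ ≈ 443 W/m²

Solar longitude: λ_s = 360° × (361 − 80)/365.25 = 276.961°.
sin δ = sin 23.44° × sin 276.961° = -0.39486, so δ = -23.257°.
cos H₀ = −tan(-11.0°) tan(-23.257°) = -0.0835, H₀ = 1.6544 rad.
Bracket: H₀ sin φ sin δ + cos φ cos δ sin H₀ = 1.6544×-0.19081×-0.39486 + 0.98163×0.91874×0.99650 = 0.124648 + 0.898706 = 1.023354.
Q̄ = (S₀/π) × [bracket] = (1361/π) × 1.023354 = 443.3 W/m².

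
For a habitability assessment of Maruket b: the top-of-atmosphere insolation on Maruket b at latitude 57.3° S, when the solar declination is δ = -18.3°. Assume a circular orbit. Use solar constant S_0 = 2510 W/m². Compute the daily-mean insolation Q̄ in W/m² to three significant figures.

cos h₀ = −tan(-57.3°) tan(-18.300°) = -0.5151, h₀ = 2.1120 rad.
Bracket: h₀ sin ϕ sin δ + cos ϕ cos δ sin h₀ = 2.1120×-0.84151×-0.31399 + 0.54024×0.94943×0.85710 = 0.558045 + 0.439624 = 0.997669.
Q̄ = (S_0/π) × [bracket] = (2510/π) × 0.997669 = 797.1 W/m².

Q̄ ≈ 797 W/m²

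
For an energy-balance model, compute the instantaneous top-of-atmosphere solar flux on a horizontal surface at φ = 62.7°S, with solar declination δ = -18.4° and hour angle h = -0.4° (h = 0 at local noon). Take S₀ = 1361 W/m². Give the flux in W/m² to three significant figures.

cos θ_z = sin φ sin δ + cos φ cos δ cos h = 0.280491 + 0.435191 = 0.715682.
Flux = S₀ · cos θ_z = 1361 × 0.715682 = 974.0 W/m².

974 W/m²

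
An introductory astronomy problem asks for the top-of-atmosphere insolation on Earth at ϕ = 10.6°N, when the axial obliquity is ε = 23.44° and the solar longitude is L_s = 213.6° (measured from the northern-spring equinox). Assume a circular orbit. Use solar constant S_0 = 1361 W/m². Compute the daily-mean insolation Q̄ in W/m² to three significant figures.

Solar declination: sin δ = sin ε · sin L_s = sin 23.44° × sin 213.6° = -0.22013, so δ = -12.717°.
cos h₀ = −tan(+10.6°) tan(-12.717°) = 0.0422, h₀ = 1.5286 rad.
Bracket: h₀ sin ϕ sin δ + cos ϕ cos δ sin h₀ = 1.5286×0.18395×-0.22013 + 0.98294×0.97547×0.99911 = -0.061897 + 0.957975 = 0.896078.
Q̄ = (S_0/π) × [bracket] = (1361/π) × 0.896078 = 388.2 W/m².

Q̄ ≈ 388 W/m²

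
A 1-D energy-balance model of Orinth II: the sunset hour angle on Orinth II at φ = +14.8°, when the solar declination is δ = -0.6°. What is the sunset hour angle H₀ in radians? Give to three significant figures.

cos H₀ = −tan φ · tan δ = −tan(+14.8°) × tan(-0.600°) = 0.0028, so H₀ = 1.5680 rad = 89.84°.

H₀ = 1.57 rad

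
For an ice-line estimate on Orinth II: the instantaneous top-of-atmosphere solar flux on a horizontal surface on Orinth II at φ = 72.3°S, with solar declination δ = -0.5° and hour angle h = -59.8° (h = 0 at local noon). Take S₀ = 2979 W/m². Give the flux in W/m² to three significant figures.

480 W/m²

cos θ_z = sin φ sin δ + cos φ cos δ cos h = 0.008313 + 0.152929 = 0.161242.
Flux = S₀ · cos θ_z = 2979 × 0.161242 = 480.3 W/m².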